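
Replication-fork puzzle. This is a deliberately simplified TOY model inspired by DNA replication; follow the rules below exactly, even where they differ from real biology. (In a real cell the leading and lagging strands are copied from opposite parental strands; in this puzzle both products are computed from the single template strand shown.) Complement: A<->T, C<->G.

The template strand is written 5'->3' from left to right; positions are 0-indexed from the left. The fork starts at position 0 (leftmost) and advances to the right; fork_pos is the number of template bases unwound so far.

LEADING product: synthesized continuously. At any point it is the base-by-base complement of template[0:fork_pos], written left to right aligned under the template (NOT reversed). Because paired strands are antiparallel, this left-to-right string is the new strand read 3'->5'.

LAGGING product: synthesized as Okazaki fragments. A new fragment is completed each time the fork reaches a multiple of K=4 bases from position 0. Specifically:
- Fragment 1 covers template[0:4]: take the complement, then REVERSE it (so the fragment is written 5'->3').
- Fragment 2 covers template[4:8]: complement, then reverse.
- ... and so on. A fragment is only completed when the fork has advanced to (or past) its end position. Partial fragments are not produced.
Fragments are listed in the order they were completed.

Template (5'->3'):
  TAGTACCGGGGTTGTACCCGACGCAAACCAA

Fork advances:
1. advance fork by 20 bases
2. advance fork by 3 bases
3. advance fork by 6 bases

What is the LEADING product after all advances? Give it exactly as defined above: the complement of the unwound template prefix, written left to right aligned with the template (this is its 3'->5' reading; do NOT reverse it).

Answer: ATCATGGCCCCAACATGGGCTGCGTTTGG

Derivation:
Step 1: advance 20 -> fork_pos = 0 + 20 = 20.
Step 2: advance 3 -> fork_pos = 20 + 3 = 23.
Step 3: advance 6 -> fork_pos = 23 + 6 = 29.
Unwound prefix: template[0:29] = TAGTACCGGGGTTGTACCCGACGCAAACC
Complement it base by base (A<->T, C<->G), keeping left-to-right order:
  [0:5] TAGTA -> ATCAT
  [5:10] CCGGG -> GGCCC
  [10:15] GTTGT -> CAACA
  [15:20] ACCCG -> TGGGC
  [20:25] ACGCA -> TGCGT
  [25:29] AACC -> TTGG
Concatenate: ATCATGGCCCCAACATGGGCTGCGTTTGG (length 29; written aligned with the template, i.e. 3'->5').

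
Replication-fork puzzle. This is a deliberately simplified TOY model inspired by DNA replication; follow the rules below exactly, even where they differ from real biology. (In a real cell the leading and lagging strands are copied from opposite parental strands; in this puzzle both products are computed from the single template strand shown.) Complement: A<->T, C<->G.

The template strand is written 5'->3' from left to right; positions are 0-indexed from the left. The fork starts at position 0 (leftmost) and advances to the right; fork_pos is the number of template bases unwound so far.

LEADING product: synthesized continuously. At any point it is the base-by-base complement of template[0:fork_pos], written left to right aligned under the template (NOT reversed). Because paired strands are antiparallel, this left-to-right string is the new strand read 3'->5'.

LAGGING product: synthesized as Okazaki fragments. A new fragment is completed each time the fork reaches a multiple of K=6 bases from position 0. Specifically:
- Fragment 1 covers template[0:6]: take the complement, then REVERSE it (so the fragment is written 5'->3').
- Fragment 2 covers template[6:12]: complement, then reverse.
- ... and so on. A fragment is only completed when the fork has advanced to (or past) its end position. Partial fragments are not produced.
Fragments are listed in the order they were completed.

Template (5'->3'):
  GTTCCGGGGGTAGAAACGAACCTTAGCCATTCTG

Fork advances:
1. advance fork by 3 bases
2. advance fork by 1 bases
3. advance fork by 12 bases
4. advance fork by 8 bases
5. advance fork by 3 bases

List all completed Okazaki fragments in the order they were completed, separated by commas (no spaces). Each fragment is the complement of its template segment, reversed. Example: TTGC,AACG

Answer: CGGAAC,TACCCC,CGTTTC,AAGGTT

Derivation:
Step 1: advance 3 -> fork_pos = 0 + 3 = 3. Next multiple of 6 is 6 (not reached); still 0 fragment(s).
Step 2: advance 1 -> fork_pos = 3 + 1 = 4. Next multiple of 6 is 6 (not reached); still 0 fragment(s).
Step 3: advance 12 -> fork_pos = 4 + 12 = 16. Reached multiple(s) of 6: 6, 12 -> fragments 1-2 completed (2 total).
Step 4: advance 8 -> fork_pos = 16 + 8 = 24. Reached multiple(s) of 6: 18, 24 -> fragments 3-4 completed (4 total).
Step 5: advance 3 -> fork_pos = 24 + 3 = 27. Next multiple of 6 is 30 (not reached); still 4 fragment(s).
Final fork_pos = 27, so 4 fragment(s) are complete. Build each: template segment -> complement -> reverse.
Fragment 1: template[0:6] = GTTCCG -> complement CAAGGC -> reversed CGGAAC
Fragment 2: template[6:12] = GGGGTA -> complement CCCCAT -> reversed TACCCC
Fragment 3: template[12:18] = GAAACG -> complement CTTTGC -> reversed CGTTTC
Fragment 4: template[18:24] = AACCTT -> complement TTGGAA -> reversed AAGGTT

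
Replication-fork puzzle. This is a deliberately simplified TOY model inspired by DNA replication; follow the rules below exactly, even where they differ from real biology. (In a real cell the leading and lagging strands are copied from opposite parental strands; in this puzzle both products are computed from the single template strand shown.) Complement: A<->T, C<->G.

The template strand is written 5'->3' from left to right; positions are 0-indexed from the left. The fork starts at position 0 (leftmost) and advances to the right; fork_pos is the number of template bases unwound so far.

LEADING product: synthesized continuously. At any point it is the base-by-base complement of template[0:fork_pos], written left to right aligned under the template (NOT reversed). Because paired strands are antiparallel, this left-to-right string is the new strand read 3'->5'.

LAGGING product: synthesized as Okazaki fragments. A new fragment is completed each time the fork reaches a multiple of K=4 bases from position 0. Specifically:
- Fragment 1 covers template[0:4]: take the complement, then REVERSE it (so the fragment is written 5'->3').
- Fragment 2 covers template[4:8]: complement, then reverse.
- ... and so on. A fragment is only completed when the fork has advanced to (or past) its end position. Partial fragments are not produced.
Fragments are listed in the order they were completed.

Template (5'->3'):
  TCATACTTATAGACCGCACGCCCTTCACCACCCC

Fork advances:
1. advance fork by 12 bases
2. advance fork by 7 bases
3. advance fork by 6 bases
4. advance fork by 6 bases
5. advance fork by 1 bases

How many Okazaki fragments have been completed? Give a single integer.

Step 1: advance 12 -> fork_pos = 0 + 12 = 12. Reached multiple(s) of 4: 4, 8, 12 -> fragments 1-3 completed (3 total).
Step 2: advance 7 -> fork_pos = 12 + 7 = 19. Reached multiple(s) of 4: 16 -> fragment 4 completed (4 total).
Step 3: advance 6 -> fork_pos = 19 + 6 = 25. Reached multiple(s) of 4: 20, 24 -> fragments 5-6 completed (6 total).
Step 4: advance 6 -> fork_pos = 25 + 6 = 31. Reached multiple(s) of 4: 28 -> fragment 7 completed (7 total).
Step 5: advance 1 -> fork_pos = 31 + 1 = 32. Reached multiple(s) of 4: 32 -> fragment 8 completed (8 total).
Check: final fork_pos = 32; the multiples of 4 that are <= 32 are 4..32 -> 32 // 4 = 8 completed fragment(s).

Answer: 8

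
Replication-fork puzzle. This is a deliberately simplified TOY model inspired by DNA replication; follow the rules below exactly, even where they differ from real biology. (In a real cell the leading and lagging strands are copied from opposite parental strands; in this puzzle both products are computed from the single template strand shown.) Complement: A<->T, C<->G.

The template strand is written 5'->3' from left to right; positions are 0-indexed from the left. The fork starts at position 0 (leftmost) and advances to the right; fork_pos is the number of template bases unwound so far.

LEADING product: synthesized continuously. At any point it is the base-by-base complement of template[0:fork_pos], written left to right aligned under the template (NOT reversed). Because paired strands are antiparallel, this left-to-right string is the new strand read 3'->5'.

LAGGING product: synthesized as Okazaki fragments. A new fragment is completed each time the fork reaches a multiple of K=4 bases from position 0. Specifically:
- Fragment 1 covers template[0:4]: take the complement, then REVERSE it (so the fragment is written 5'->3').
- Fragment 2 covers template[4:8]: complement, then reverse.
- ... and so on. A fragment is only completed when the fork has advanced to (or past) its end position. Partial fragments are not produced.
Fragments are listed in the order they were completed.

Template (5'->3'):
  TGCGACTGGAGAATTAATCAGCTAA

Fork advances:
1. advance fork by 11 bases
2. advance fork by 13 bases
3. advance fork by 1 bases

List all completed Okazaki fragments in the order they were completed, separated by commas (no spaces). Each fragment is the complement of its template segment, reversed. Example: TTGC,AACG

Answer: CGCA,CAGT,TCTC,TAAT,TGAT,TAGC

Derivation:
Step 1: advance 11 -> fork_pos = 0 + 11 = 11. Reached multiple(s) of 4: 4, 8 -> fragments 1-2 completed (2 total).
Step 2: advance 13 -> fork_pos = 11 + 13 = 24. Reached multiple(s) of 4: 12, 16, 20, 24 -> fragments 3-6 completed (6 total).
Step 3: advance 1 -> fork_pos = 24 + 1 = 25. Next multiple of 4 is 28 (not reached); still 6 fragment(s).
Final fork_pos = 25, so 6 fragment(s) are complete. Build each: template segment -> complement -> reverse.
Fragment 1: template[0:4] = TGCG -> complement ACGC -> reversed CGCA
Fragment 2: template[4:8] = ACTG -> complement TGAC -> reversed CAGT
Fragment 3: template[8:12] = GAGA -> complement CTCT -> reversed TCTC
Fragment 4: template[12:16] = ATTA -> complement TAAT -> reversed TAAT
Fragment 5: template[16:20] = ATCA -> complement TAGT -> reversed TGAT
Fragment 6: template[20:24] = GCTA -> complement CGAT -> reversed TAGC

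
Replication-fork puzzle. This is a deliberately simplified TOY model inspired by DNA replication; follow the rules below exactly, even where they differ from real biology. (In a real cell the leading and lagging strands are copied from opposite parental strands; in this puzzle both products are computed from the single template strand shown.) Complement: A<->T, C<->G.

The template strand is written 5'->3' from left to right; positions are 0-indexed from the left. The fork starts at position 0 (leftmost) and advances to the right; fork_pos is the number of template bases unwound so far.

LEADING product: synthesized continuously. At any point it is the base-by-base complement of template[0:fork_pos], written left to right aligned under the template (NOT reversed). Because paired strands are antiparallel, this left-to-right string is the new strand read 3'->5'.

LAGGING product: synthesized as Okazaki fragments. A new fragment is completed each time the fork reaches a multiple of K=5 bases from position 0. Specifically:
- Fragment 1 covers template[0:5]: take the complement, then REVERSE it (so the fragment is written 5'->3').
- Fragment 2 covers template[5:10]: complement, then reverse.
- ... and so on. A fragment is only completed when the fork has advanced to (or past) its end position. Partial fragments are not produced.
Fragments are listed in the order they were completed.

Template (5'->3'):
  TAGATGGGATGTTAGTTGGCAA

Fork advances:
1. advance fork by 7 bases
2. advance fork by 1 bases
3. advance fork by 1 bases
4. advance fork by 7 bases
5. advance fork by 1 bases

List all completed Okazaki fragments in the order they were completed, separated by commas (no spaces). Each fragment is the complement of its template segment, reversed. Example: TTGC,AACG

Answer: ATCTA,ATCCC,CTAAC

Derivation:
Step 1: advance 7 -> fork_pos = 0 + 7 = 7. Reached multiple(s) of 5: 5 -> fragment 1 completed (1 total).
Step 2: advance 1 -> fork_pos = 7 + 1 = 8. Next multiple of 5 is 10 (not reached); still 1 fragment(s).
Step 3: advance 1 -> fork_pos = 8 + 1 = 9. Next multiple of 5 is 10 (not reached); still 1 fragment(s).
Step 4: advance 7 -> fork_pos = 9 + 7 = 16. Reached multiple(s) of 5: 10, 15 -> fragments 2-3 completed (3 total).
Step 5: advance 1 -> fork_pos = 16 + 1 = 17. Next multiple of 5 is 20 (not reached); still 3 fragment(s).
Final fork_pos = 17, so 3 fragment(s) are complete. Build each: template segment -> complement -> reverse.
Fragment 1: template[0:5] = TAGAT -> complement ATCTA -> reversed ATCTA
Fragment 2: template[5:10] = GGGAT -> complement CCCTA -> reversed ATCCC
Fragment 3: template[10:15] = GTTAG -> complement CAATC -> reversed CTAAC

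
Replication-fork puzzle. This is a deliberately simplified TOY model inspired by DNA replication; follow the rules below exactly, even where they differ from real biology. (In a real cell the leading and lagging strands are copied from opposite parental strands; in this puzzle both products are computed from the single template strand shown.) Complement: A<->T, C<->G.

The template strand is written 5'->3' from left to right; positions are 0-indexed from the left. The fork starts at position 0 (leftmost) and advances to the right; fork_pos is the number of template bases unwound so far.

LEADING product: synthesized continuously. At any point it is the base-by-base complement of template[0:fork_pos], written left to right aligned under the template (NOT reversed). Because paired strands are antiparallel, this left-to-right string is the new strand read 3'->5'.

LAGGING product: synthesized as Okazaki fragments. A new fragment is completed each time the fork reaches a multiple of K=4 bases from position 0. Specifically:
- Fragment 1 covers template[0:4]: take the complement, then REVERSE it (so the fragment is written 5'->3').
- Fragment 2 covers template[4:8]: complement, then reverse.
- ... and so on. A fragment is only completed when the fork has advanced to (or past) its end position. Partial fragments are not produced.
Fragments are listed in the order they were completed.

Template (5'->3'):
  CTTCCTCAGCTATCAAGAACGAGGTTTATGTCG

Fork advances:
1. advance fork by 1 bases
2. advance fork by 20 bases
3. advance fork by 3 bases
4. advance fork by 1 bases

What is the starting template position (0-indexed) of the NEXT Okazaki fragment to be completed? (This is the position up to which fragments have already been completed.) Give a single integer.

Step 1: advance 1 -> fork_pos = 0 + 1 = 1. Next multiple of 4 is 4 (not reached); still 0 fragment(s).
Step 2: advance 20 -> fork_pos = 1 + 20 = 21. Reached multiple(s) of 4: 4, 8, 12, 16, 20 -> fragments 1-5 completed (5 total).
Step 3: advance 3 -> fork_pos = 21 + 3 = 24. Reached multiple(s) of 4: 24 -> fragment 6 completed (6 total).
Step 4: advance 1 -> fork_pos = 24 + 1 = 25. Next multiple of 4 is 28 (not reached); still 6 fragment(s).
6 fragment(s) completed, covering template[0:24] (6 x 4 = 24). The next fragment, fragment 7, covers template[24:28], so it starts at position 24.

Answer: 24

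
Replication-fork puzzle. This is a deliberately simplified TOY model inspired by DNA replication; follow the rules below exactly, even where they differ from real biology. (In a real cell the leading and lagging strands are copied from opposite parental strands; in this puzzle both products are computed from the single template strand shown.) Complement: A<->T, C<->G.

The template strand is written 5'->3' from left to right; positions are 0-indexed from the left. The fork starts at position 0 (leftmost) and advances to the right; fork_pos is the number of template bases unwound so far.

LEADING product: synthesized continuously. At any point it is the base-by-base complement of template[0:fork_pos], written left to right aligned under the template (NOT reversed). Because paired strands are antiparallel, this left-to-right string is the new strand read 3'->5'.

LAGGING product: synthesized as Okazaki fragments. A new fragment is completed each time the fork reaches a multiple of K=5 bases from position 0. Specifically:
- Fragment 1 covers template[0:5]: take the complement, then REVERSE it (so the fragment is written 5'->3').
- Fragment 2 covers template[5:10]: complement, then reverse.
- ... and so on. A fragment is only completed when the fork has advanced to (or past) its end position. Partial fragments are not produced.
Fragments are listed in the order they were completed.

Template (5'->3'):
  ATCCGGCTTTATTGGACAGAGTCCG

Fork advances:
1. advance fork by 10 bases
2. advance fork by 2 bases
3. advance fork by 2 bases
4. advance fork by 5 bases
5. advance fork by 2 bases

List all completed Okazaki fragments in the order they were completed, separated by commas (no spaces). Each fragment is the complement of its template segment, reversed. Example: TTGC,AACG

Answer: CGGAT,AAAGC,CCAAT,TCTGT

Derivation:
Step 1: advance 10 -> fork_pos = 0 + 10 = 10. Reached multiple(s) of 5: 5, 10 -> fragments 1-2 completed (2 total).
Step 2: advance 2 -> fork_pos = 10 + 2 = 12. Next multiple of 5 is 15 (not reached); still 2 fragment(s).
Step 3: advance 2 -> fork_pos = 12 + 2 = 14. Next multiple of 5 is 15 (not reached); still 2 fragment(s).
Step 4: advance 5 -> fork_pos = 14 + 5 = 19. Reached multiple(s) of 5: 15 -> fragment 3 completed (3 total).
Step 5: advance 2 -> fork_pos = 19 + 2 = 21. Reached multiple(s) of 5: 20 -> fragment 4 completed (4 total).
Final fork_pos = 21, so 4 fragment(s) are complete. Build each: template segment -> complement -> reverse.
Fragment 1: template[0:5] = ATCCG -> complement TAGGC -> reversed CGGAT
Fragment 2: template[5:10] = GCTTT -> complement CGAAA -> reversed AAAGC
Fragment 3: template[10:15] = ATTGG -> complement TAACC -> reversed CCAAT
Fragment 4: template[15:20] = ACAGA -> complement TGTCT -> reversed TCTGT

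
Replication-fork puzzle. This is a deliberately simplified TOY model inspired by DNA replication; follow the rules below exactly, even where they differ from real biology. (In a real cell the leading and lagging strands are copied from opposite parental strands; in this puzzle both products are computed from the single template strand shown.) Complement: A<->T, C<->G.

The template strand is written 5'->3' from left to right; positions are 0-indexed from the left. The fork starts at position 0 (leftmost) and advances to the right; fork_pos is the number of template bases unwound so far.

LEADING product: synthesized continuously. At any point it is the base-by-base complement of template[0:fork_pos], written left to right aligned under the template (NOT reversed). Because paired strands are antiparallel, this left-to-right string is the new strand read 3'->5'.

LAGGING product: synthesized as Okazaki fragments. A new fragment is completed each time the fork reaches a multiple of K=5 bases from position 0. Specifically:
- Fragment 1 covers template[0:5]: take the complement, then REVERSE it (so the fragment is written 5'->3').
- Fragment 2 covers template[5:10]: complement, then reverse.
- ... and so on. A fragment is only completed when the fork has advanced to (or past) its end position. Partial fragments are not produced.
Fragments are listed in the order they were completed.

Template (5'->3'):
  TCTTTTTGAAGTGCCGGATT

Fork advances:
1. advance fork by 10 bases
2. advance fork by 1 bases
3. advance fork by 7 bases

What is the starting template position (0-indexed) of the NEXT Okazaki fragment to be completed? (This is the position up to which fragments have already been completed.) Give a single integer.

Step 1: advance 10 -> fork_pos = 0 + 10 = 10. Reached multiple(s) of 5: 5, 10 -> fragments 1-2 completed (2 total).
Step 2: advance 1 -> fork_pos = 10 + 1 = 11. Next multiple of 5 is 15 (not reached); still 2 fragment(s).
Step 3: advance 7 -> fork_pos = 11 + 7 = 18. Reached multiple(s) of 5: 15 -> fragment 3 completed (3 total).
3 fragment(s) completed, covering template[0:15] (3 x 5 = 15). The next fragment, fragment 4, covers template[15:20], so it starts at position 15.

Answer: 15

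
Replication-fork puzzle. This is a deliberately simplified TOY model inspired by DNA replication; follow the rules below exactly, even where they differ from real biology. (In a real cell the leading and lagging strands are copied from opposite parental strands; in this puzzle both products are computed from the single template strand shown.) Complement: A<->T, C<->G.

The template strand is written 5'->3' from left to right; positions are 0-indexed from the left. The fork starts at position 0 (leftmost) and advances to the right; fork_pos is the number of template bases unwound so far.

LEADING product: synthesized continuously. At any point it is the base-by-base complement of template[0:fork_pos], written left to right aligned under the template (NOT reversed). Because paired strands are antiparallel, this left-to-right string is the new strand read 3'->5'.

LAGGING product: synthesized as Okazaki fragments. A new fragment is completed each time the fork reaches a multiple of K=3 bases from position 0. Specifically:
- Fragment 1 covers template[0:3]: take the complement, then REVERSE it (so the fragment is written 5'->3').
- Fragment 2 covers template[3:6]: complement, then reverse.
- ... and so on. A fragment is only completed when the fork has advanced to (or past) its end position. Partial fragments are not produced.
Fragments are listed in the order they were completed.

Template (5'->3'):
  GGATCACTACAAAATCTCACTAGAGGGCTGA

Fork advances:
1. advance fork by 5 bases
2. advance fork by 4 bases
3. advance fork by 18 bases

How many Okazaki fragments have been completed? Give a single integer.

Answer: 9

Derivation:
Step 1: advance 5 -> fork_pos = 0 + 5 = 5. Reached multiple(s) of 3: 3 -> fragment 1 completed (1 total).
Step 2: advance 4 -> fork_pos = 5 + 4 = 9. Reached multiple(s) of 3: 6, 9 -> fragments 2-3 completed (3 total).
Step 3: advance 18 -> fork_pos = 9 + 18 = 27. Reached multiple(s) of 3: 12, 15, 18, 21, 24, 27 -> fragments 4-9 completed (9 total).
Check: final fork_pos = 27; the multiples of 3 that are <= 27 are 3..27 -> 27 // 3 = 9 completed fragment(s).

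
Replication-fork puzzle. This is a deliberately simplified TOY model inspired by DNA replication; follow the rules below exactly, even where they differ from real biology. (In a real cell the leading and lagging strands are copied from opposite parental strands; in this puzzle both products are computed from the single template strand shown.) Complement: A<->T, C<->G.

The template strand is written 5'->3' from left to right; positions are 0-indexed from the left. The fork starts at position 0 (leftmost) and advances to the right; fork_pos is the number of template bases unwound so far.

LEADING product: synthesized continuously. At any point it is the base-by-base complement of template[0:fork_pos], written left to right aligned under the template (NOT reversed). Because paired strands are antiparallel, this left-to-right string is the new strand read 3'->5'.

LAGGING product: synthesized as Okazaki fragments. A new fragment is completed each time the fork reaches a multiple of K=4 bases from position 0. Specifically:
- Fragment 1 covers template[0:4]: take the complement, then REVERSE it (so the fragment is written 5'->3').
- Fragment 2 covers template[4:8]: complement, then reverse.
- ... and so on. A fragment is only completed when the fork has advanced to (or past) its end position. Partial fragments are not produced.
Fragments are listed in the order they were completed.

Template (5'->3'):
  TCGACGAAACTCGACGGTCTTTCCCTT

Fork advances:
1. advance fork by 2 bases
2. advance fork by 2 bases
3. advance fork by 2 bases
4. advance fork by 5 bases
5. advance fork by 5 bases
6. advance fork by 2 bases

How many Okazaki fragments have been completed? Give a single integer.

Answer: 4

Derivation:
Step 1: advance 2 -> fork_pos = 0 + 2 = 2. Next multiple of 4 is 4 (not reached); still 0 fragment(s).
Step 2: advance 2 -> fork_pos = 2 + 2 = 4. Reached multiple(s) of 4: 4 -> fragment 1 completed (1 total).
Step 3: advance 2 -> fork_pos = 4 + 2 = 6. Next multiple of 4 is 8 (not reached); still 1 fragment(s).
Step 4: advance 5 -> fork_pos = 6 + 5 = 11. Reached multiple(s) of 4: 8 -> fragment 2 completed (2 total).
Step 5: advance 5 -> fork_pos = 11 + 5 = 16. Reached multiple(s) of 4: 12, 16 -> fragments 3-4 completed (4 total).
Step 6: advance 2 -> fork_pos = 16 + 2 = 18. Next multiple of 4 is 20 (not reached); still 4 fragment(s).
Check: final fork_pos = 18; the multiples of 4 that are <= 18 are 4..16 -> 18 // 4 = 4 completed fragment(s).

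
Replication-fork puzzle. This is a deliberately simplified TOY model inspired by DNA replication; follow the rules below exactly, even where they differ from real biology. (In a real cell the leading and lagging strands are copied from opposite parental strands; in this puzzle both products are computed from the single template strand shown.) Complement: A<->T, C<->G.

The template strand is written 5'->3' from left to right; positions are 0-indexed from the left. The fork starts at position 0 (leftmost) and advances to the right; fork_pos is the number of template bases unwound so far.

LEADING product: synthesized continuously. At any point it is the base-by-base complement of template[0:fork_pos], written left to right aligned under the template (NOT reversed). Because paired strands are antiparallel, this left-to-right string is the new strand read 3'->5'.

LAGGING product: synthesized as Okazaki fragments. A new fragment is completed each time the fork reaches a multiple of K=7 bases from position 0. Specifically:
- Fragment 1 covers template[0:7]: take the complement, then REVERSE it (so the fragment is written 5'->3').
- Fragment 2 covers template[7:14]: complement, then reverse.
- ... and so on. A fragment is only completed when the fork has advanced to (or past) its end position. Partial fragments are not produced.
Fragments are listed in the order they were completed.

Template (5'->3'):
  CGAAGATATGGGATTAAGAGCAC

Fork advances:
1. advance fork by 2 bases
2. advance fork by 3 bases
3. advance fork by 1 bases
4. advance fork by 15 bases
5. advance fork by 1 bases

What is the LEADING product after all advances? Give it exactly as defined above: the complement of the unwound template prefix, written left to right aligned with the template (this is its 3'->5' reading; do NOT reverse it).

Answer: GCTTCTATACCCTAATTCTCGT

Derivation:
Step 1: advance 2 -> fork_pos = 0 + 2 = 2.
Step 2: advance 3 -> fork_pos = 2 + 3 = 5.
Step 3: advance 1 -> fork_pos = 5 + 1 = 6.
Step 4: advance 15 -> fork_pos = 6 + 15 = 21.
Step 5: advance 1 -> fork_pos = 21 + 1 = 22.
Unwound prefix: template[0:22] = CGAAGATATGGGATTAAGAGCA
Complement it base by base (A<->T, C<->G), keeping left-to-right order:
  [0:5] CGAAG -> GCTTC
  [5:10] ATATG -> TATAC
  [10:15] GGATT -> CCTAA
  [15:20] AAGAG -> TTCTC
  [20:22] CA -> GT
Concatenate: GCTTCTATACCCTAATTCTCGT (length 22; written aligned with the template, i.e. 3'->5').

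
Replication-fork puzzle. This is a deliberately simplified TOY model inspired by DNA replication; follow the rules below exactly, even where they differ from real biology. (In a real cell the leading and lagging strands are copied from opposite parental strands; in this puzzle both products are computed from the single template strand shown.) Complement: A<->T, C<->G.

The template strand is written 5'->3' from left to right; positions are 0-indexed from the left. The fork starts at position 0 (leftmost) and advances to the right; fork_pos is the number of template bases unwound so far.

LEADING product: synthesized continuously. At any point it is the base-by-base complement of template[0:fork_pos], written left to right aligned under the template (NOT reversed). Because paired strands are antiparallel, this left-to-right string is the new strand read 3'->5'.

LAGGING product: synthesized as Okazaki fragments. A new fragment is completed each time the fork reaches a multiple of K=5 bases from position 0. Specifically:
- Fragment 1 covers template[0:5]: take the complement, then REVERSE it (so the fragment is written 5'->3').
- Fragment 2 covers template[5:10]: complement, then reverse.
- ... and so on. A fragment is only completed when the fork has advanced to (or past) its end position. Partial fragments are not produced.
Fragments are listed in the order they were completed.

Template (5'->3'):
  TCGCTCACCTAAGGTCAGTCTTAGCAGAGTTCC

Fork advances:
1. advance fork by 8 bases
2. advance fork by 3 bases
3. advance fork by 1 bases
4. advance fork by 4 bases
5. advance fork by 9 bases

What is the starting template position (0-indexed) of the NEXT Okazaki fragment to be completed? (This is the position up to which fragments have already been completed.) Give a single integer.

Step 1: advance 8 -> fork_pos = 0 + 8 = 8. Reached multiple(s) of 5: 5 -> fragment 1 completed (1 total).
Step 2: advance 3 -> fork_pos = 8 + 3 = 11. Reached multiple(s) of 5: 10 -> fragment 2 completed (2 total).
Step 3: advance 1 -> fork_pos = 11 + 1 = 12. Next multiple of 5 is 15 (not reached); still 2 fragment(s).
Step 4: advance 4 -> fork_pos = 12 + 4 = 16. Reached multiple(s) of 5: 15 -> fragment 3 completed (3 total).
Step 5: advance 9 -> fork_pos = 16 + 9 = 25. Reached multiple(s) of 5: 20, 25 -> fragments 4-5 completed (5 total).
5 fragment(s) completed, covering template[0:25] (5 x 5 = 25). The next fragment, fragment 6, covers template[25:30], so it starts at position 25.

Answer: 25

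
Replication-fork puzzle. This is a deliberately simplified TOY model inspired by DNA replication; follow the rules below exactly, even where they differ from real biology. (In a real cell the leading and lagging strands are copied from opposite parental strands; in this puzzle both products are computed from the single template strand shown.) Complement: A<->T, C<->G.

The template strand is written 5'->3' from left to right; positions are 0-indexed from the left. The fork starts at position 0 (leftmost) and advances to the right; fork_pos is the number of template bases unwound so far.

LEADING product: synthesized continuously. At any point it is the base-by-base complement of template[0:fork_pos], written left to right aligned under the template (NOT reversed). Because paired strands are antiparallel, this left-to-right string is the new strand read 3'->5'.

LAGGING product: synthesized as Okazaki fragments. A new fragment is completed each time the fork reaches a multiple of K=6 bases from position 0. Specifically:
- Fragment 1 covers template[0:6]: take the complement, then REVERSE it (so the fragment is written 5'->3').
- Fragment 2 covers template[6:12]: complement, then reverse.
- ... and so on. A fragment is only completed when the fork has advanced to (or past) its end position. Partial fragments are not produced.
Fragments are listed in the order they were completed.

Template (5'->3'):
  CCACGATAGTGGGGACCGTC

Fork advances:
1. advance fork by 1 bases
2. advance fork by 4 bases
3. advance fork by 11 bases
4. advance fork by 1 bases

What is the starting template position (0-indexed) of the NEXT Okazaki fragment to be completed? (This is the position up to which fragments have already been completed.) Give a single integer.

Answer: 12

Derivation:
Step 1: advance 1 -> fork_pos = 0 + 1 = 1. Next multiple of 6 is 6 (not reached); still 0 fragment(s).
Step 2: advance 4 -> fork_pos = 1 + 4 = 5. Next multiple of 6 is 6 (not reached); still 0 fragment(s).
Step 3: advance 11 -> fork_pos = 5 + 11 = 16. Reached multiple(s) of 6: 6, 12 -> fragments 1-2 completed (2 total).
Step 4: advance 1 -> fork_pos = 16 + 1 = 17. Next multiple of 6 is 18 (not reached); still 2 fragment(s).
2 fragment(s) completed, covering template[0:12] (2 x 6 = 12). The next fragment, fragment 3, covers template[12:18], so it starts at position 12.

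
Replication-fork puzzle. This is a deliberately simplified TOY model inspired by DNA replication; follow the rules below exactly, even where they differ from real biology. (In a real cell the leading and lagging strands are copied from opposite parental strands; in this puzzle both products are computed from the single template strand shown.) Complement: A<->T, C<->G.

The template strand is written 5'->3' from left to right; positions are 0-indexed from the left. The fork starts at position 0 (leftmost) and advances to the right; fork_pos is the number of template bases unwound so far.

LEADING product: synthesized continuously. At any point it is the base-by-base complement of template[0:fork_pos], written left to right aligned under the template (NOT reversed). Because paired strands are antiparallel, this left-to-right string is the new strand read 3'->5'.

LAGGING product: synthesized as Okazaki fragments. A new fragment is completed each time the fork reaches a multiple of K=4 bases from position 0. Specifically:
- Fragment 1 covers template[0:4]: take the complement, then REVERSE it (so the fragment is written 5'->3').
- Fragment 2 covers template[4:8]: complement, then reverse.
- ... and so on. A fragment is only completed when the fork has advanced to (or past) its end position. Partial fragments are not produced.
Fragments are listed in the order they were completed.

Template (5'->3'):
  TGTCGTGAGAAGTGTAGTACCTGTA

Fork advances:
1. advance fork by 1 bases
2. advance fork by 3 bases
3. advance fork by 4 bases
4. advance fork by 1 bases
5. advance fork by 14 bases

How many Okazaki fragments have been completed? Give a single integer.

Answer: 5

Derivation:
Step 1: advance 1 -> fork_pos = 0 + 1 = 1. Next multiple of 4 is 4 (not reached); still 0 fragment(s).
Step 2: advance 3 -> fork_pos = 1 + 3 = 4. Reached multiple(s) of 4: 4 -> fragment 1 completed (1 total).
Step 3: advance 4 -> fork_pos = 4 + 4 = 8. Reached multiple(s) of 4: 8 -> fragment 2 completed (2 total).
Step 4: advance 1 -> fork_pos = 8 + 1 = 9. Next multiple of 4 is 12 (not reached); still 2 fragment(s).
Step 5: advance 14 -> fork_pos = 9 + 14 = 23. Reached multiple(s) of 4: 12, 16, 20 -> fragments 3-5 completed (5 total).
Check: final fork_pos = 23; the multiples of 4 that are <= 23 are 4..20 -> 23 // 4 = 5 completed fragment(s).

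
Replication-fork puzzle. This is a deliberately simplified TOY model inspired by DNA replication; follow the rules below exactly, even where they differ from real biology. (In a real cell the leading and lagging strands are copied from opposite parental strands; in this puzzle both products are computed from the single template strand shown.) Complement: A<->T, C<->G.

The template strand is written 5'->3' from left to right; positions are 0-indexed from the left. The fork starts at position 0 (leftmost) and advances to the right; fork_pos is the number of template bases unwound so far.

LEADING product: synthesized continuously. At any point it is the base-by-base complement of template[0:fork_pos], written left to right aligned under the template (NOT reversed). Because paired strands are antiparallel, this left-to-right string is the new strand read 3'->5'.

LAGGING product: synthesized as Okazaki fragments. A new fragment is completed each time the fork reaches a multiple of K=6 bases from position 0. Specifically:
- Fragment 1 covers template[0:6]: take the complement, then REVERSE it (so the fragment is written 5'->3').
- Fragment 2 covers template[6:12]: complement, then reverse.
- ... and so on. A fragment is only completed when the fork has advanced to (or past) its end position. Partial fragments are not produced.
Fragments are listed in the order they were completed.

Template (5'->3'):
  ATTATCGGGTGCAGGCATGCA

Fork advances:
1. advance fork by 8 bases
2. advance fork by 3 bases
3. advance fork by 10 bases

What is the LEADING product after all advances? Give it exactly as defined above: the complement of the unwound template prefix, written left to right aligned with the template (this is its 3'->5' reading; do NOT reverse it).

Step 1: advance 8 -> fork_pos = 0 + 8 = 8.
Step 2: advance 3 -> fork_pos = 8 + 3 = 11.
Step 3: advance 10 -> fork_pos = 11 + 10 = 21.
Unwound prefix: template[0:21] = ATTATCGGGTGCAGGCATGCA
Complement it base by base (A<->T, C<->G), keeping left-to-right order:
  [0:5] ATTAT -> TAATA
  [5:10] CGGGT -> GCCCA
  [10:15] GCAGG -> CGTCC
  [15:20] CATGC -> GTACG
  [20:21] A -> T
Concatenate: TAATAGCCCACGTCCGTACGT (length 21; written aligned with the template, i.e. 3'->5').

Answer: TAATAGCCCACGTCCGTACGT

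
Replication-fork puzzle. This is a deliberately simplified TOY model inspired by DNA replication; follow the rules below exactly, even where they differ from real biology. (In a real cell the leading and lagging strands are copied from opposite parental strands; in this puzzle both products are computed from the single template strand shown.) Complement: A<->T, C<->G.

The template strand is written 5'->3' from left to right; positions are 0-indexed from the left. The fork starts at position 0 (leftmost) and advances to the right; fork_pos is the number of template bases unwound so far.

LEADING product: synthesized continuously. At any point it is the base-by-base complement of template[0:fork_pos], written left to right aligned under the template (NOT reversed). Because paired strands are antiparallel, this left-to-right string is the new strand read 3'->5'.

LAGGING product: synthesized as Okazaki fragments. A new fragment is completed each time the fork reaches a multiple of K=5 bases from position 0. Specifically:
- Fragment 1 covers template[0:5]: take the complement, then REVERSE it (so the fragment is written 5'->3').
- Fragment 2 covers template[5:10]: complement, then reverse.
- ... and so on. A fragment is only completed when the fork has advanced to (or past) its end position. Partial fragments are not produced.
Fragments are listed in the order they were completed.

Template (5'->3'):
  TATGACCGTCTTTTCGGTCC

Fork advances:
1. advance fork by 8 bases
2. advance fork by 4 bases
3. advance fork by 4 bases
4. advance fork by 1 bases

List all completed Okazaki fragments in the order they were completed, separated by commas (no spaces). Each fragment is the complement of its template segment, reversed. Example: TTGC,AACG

Step 1: advance 8 -> fork_pos = 0 + 8 = 8. Reached multiple(s) of 5: 5 -> fragment 1 completed (1 total).
Step 2: advance 4 -> fork_pos = 8 + 4 = 12. Reached multiple(s) of 5: 10 -> fragment 2 completed (2 total).
Step 3: advance 4 -> fork_pos = 12 + 4 = 16. Reached multiple(s) of 5: 15 -> fragment 3 completed (3 total).
Step 4: advance 1 -> fork_pos = 16 + 1 = 17. Next multiple of 5 is 20 (not reached); still 3 fragment(s).
Final fork_pos = 17, so 3 fragment(s) are complete. Build each: template segment -> complement -> reverse.
Fragment 1: template[0:5] = TATGA -> complement ATACT -> reversed TCATA
Fragment 2: template[5:10] = CCGTC -> complement GGCAG -> reversed GACGG
Fragment 3: template[10:15] = TTTTC -> complement AAAAG -> reversed GAAAA

Answer: TCATA,GACGG,GAAAA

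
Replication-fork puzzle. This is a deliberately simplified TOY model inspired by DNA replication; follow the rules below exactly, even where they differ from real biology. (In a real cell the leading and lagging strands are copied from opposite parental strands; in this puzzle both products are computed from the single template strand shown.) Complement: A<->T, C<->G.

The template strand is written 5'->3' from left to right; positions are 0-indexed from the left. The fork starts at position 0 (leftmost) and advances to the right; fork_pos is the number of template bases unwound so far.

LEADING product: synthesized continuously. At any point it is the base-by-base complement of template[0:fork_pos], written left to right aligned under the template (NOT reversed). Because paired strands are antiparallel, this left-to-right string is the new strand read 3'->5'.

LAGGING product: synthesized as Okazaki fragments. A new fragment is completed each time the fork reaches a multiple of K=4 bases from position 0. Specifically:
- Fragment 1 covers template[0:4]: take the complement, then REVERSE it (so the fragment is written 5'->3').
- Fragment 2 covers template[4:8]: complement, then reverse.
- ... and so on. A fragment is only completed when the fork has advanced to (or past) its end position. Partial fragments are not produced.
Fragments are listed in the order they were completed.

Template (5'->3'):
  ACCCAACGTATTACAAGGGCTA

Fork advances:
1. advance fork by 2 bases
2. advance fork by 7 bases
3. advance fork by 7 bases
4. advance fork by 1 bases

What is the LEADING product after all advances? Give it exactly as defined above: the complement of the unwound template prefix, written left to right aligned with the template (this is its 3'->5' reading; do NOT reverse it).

Step 1: advance 2 -> fork_pos = 0 + 2 = 2.
Step 2: advance 7 -> fork_pos = 2 + 7 = 9.
Step 3: advance 7 -> fork_pos = 9 + 7 = 16.
Step 4: advance 1 -> fork_pos = 16 + 1 = 17.
Unwound prefix: template[0:17] = ACCCAACGTATTACAAG
Complement it base by base (A<->T, C<->G), keeping left-to-right order:
  [0:5] ACCCA -> TGGGT
  [5:10] ACGTA -> TGCAT
  [10:15] TTACA -> AATGT
  [15:17] AG -> TC
Concatenate: TGGGTTGCATAATGTTC (length 17; written aligned with the template, i.e. 3'->5').

Answer: TGGGTTGCATAATGTTC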